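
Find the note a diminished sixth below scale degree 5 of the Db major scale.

Scale degree 5 of Db major is Ab.
A diminished sixth (7 semitones) below Ab lands on the letter C, giving C#.

C#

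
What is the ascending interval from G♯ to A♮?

The letter names run G→A, a span of 1 letter step, so the interval is some kind of second.
G# to A is 1 semitone. A major second is 2, so 1 makes it minor.

minor second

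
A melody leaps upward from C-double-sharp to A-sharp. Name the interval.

minor sixth

The letter names run C→A, a span of 5 letter steps, so the interval is some kind of sixth.
C## to A# is 8 semitones. A major sixth is 9, so 8 makes it minor.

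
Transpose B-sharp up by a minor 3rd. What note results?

A third above B lands on the letter D.
A minor third spans 3 semitones, so B# moves to pitch class 3. On the letter D that is D#.

D#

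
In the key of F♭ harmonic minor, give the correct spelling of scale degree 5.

The Fb harmonic minor scale runs Fb Gb Abb Bbb Cb Dbb Eb.
Degree 5 is Cb.

Cb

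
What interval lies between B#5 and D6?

diminished third

The letter names run B→D, a span of 2 letter steps, so the interval is some kind of third.
B# to D is 2 semitones. A major third is 4, so 2 makes it diminished.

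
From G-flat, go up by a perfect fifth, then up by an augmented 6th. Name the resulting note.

A perfect fifth up from Gb is Db (letter D, 7 semitones up).
An augmented sixth up from Db is B (letter B, 10 semitones up).

B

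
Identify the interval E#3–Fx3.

Counting letters E–F gives a second.
E#→F## = 2 semitones, exactly the major second.

major second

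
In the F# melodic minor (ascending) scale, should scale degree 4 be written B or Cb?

B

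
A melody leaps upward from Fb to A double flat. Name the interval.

Counting letters F–G–A gives a third.
Fb→Abb = 3 semitones, 1 narrower than the major third (4), so minor.

minor third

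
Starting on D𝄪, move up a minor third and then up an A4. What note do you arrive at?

B##

A minor third up from D## is F## (letter F, 3 semitones up).
An augmented fourth up from F## is B## (letter B, 6 semitones up).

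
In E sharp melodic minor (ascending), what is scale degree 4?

Degree 4 takes the letter 3 steps above E, which is A.
In melodic minor (ascending), degree 4 sits 5 semitones above the tonic. E# + 5 semitones is pitch class 10, spelled on A as A#.

A#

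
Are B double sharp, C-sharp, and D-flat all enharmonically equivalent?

Yes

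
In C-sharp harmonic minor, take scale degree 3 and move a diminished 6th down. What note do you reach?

Scale degree 3 of C# harmonic minor is E.
A diminished sixth (7 semitones) below E lands on the letter G, giving G##.

G##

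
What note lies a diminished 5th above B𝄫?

A fifth above B lands on the letter F.
A diminished fifth spans 6 semitones, so Bbb moves to pitch class 3. On the letter F that is Fbb.

Fbb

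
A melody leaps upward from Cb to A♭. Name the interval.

Counting letters C–D–E–F–G–A gives a sixth.
Cb→Ab = 9 semitones, exactly the major sixth.

major sixth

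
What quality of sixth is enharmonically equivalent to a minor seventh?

A minor seventh spans 10 semitones.
A sixth spanning 10 semitones is augmented (the major sixth is 9).

augmented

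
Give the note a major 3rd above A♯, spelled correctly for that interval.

C##

A third above A lands on the letter C.
A major third spans 4 semitones, so A# moves to pitch class 2. On the letter C that is C##.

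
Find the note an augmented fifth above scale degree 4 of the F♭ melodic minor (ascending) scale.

F

Scale degree 4 of Fb melodic minor (ascending) is Bbb.
An augmented fifth (8 semitones) above Bbb lands on the letter F, giving F.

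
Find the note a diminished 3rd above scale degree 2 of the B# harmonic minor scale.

Scale degree 2 of B# harmonic minor is C##.
A diminished third (2 semitones) above C## lands on the letter E, giving E.

E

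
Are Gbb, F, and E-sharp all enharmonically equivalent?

Gbb = pitch class 5 and F = pitch class 5 and E# = pitch class 5 — the same pitch class, so they are enharmonic equivalents.

Yes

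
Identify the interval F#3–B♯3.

augmented fourth

The letter names run F→B, a span of 3 letter steps, so the interval is some kind of fourth.
F# to B# is 6 semitones. A perfect fourth is 5, so 6 makes it augmented.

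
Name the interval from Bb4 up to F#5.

Counting letters B–C–D–E–F gives a fifth.
Bb→F# = 8 semitones, 1 wider than the perfect fifth (7), so augmented.

augmented fifth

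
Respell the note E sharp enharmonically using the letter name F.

E# is pitch class 5. The letter F alone is pitch class 5.
Pitch class 5 on F needs no accidental: F.

F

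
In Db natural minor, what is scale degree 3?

Fb

Degree 3 takes the letter 2 steps above D, which is F.
In natural minor, degree 3 sits 3 semitones above the tonic. Db + 3 semitones is pitch class 4, spelled on F as Fb.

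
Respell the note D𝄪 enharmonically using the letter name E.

E

D## is pitch class 4. The letter E alone is pitch class 4.
Pitch class 4 on E needs no accidental: E.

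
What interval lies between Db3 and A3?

augmented fifth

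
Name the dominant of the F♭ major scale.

Cb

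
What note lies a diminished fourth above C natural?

A fourth above C lands on the letter F.
A diminished fourth spans 4 semitones, so C moves to pitch class 4. On the letter F that is Fb.

Fb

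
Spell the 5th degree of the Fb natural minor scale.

Cb

Degree 5 takes the letter 4 steps above F, which is C.
In natural minor, degree 5 sits 7 semitones above the tonic. Fb + 7 semitones is pitch class 11, spelled on C as Cb.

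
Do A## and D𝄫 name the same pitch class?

A## is pitch class 11; Dbb is pitch class 0.
The pitch classes differ (11 vs. 0), so they are not enharmonic equivalents.

No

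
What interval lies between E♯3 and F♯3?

minor second

The letter names run E→F, a span of 1 letter step, so the interval is some kind of second.
E# to F# is 1 semitone. A major second is 2, so 1 makes it minor.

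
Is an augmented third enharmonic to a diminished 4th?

An augmented third spans 5 semitones; a diminished fourth spans 4.
The spans differ, so they are not enharmonic equivalents.

No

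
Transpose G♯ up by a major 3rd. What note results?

B#

G up a major third is B, so the target letter is B.
From G#, a major third is 4 semitones up: B#.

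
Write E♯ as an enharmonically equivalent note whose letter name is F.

F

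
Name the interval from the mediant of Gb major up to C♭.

The mediant of Gb major is Bb.
Bb up to Cb: letters B→C make it a second; 1 semitone makes it minor.

minor second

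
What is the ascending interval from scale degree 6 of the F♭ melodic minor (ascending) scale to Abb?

diminished fifth

Scale degree 6 of Fb melodic minor (ascending) is Db.
Db up to Abb: letters D→A make it a fifth; 6 semitones makes it diminished.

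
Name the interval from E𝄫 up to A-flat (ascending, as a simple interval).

The letter names run E→A, a span of 3 letter steps, so the interval is some kind of fourth.
Ebb to Ab is 6 semitones. A perfect fourth is 5, so 6 makes it augmented.

augmented fourth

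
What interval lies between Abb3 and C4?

Counting letters A–B–C gives a third.
Abb→C = 5 semitones, 1 wider than the major third (4), so augmented.

augmented third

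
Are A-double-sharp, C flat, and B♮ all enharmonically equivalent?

A## = pitch class 11 and Cb = pitch class 11 and B = pitch class 11 — the same pitch class, so they are enharmonic equivalents.

Yes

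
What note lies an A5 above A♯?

E##

A up a perfect fifth is E, so the target letter is E.
From A#, an augmented fifth is 8 semitones up: E##.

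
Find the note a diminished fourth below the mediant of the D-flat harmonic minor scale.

C

The mediant of Db harmonic minor is Fb.
A diminished fourth (4 semitones) below Fb lands on the letter C, giving C.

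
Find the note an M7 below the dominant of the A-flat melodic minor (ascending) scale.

The dominant of Ab melodic minor (ascending) is Eb.
A major seventh (11 semitones) below Eb lands on the letter F, giving Fb.

Fb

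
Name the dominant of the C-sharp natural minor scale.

Degree 5 takes the letter 4 steps above C, which is G.
In natural minor, degree 5 sits 7 semitones above the tonic. C# + 7 semitones is pitch class 8, spelled on G as G#.

G#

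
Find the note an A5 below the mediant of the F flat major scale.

Dbb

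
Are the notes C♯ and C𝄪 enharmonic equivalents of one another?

C# is pitch class 1; C## is pitch class 2.
The pitch classes differ (1 vs. 2), so they are not enharmonic equivalents.

No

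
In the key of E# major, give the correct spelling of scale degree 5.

B#

The E# major scale runs E# F## G## A# B# C## D##.
Degree 5 is B#.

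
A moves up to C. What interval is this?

minor third

Counting letters A–B–C gives a third.
A→C = 3 semitones, 1 narrower than the major third (4), so minor.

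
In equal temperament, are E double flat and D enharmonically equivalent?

Yes

Ebb = pitch class 2 and D = pitch class 2 — the same pitch class, so they are enharmonic equivalents.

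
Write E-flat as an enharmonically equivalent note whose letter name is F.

Fbb

Plain F sits 2 semitones above Eb, so on the letter F the same pitch needs a double flat: Fbb.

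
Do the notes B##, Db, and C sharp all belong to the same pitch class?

Yes

B## = pitch class 1 and Db = pitch class 1 and C# = pitch class 1 — the same pitch class, so they are enharmonic equivalents.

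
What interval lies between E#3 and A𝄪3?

augmented fourth

Counting letters E–F–G–A gives a fourth.
E#→A## = 6 semitones, 1 wider than the perfect fourth (5), so augmented.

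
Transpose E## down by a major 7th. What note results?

E down a major seventh is F, so the target letter is F.
From E##, a major seventh is 11 semitones down: F##.

F##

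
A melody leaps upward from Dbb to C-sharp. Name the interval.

Counting letters D–E–F–G–A–B–C gives a seventh.
Dbb→C# = 13 semitones, 2 wider than the major seventh (11), so doubly augmented.

doubly augmented seventh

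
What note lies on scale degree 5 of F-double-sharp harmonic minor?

The F## harmonic minor scale runs F## G## A# B# C## D# E##.
Degree 5 is C##.

C##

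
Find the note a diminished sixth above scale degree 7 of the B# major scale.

Scale degree 7 of B# major is A##.
A diminished sixth (7 semitones) above A## lands on the letter F, giving F#.

F#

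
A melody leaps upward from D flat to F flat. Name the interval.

Counting letters D–E–F gives a third.
Db→Fb = 3 semitones, 1 narrower than the major third (4), so minor.

minor third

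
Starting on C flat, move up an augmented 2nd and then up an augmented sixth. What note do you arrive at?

B#

An augmented second up from Cb is D (letter D, 3 semitones up).
An augmented sixth up from D is B# (letter B, 10 semitones up).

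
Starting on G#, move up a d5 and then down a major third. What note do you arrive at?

Bb

A diminished fifth up from G# is D (letter D, 6 semitones up).
A major third down from D is Bb (letter B, 4 semitones down).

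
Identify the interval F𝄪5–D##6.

The letter names run F→D, a span of 5 letter steps, so the interval is some kind of sixth.
F## to D## is 9 semitones. A major sixth is 9, so 9 makes it major.

major sixth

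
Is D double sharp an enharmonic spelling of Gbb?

No

Two spellings are enharmonically equivalent only if they share a pitch class.
Here D## → 4, Gbb → 5; 4 ≠ 5, so they are not.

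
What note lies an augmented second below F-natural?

Ebb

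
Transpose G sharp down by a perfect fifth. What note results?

G down a perfect fifth is C, so the target letter is C.
From G#, a perfect fifth is 7 semitones down: C#.

C#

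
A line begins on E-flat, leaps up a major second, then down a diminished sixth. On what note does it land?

A major second up from Eb is F (letter F, 2 semitones up).
A diminished sixth down from F is A# (letter A, 7 semitones down).

A#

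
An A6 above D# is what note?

D up a major sixth is B, so the target letter is B.
From D#, an augmented sixth is 10 semitones up: B##.

B##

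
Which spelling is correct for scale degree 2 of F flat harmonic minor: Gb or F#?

Each scale degree takes a distinct letter name. Degree 2 of a scale on F must use the letter G.
Gb and F# are enharmonically the same pitch, but only Gb uses the letter G, so it is the correct spelling here.

Gb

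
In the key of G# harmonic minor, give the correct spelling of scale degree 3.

The G# harmonic minor scale runs G# A# B C# D# E F##.
Degree 3 is B.

B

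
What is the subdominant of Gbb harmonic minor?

Cbb

Degree 4 takes the letter 3 steps above G, which is C.
In harmonic minor, degree 4 sits 5 semitones above the tonic. Gbb + 5 semitones is pitch class 10, spelled on C as Cbb.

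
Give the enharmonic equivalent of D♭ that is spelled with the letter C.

C#

Plain C sits 1 semitone below Db, so on the letter C the same pitch needs a sharp: C#.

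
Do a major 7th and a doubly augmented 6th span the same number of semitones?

Yes

A major seventh spans 11 semitones; a doubly augmented sixth spans 11.
They are enharmonically equivalent.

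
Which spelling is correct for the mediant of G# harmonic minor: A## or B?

B

Each scale degree takes a distinct letter name. Degree 3 of a scale on G must use the letter B.
B and A## are enharmonically the same pitch, but only B uses the letter B, so it is the correct spelling here.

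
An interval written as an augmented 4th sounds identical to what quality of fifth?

An augmented fourth spans 6 semitones.
A fifth spanning 6 semitones is diminished (the perfect fifth is 7).

diminished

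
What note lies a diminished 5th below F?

B

F down a perfect fifth is Bb, so the target letter is B.
From F, a diminished fifth is 6 semitones down: B.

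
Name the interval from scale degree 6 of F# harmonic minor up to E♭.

Scale degree 6 of F# harmonic minor is D.
D up to Eb: letters D→E make it a second; 1 semitone makes it minor.

minor second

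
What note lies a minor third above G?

A third above G lands on the letter B.
A minor third spans 3 semitones, so G moves to pitch class 10. On the letter B that is Bb.

Bb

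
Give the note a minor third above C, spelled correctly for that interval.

Eb

C up a major third is E, so the target letter is E.
From C, a minor third is 3 semitones up: Eb.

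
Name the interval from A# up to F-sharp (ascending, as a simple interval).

minor sixth

The letter names run A→F, a span of 5 letter steps, so the interval is some kind of sixth.
A# to F# is 8 semitones. A major sixth is 9, so 8 makes it minor.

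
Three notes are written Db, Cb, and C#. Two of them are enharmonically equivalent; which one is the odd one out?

Cb

In 12-tone equal temperament, enharmonic equivalents share a pitch class. Db is pitch class 1; Cb is pitch class 11; C# is pitch class 1.
Db and C# share pitch class 1, while Cb is pitch class 11.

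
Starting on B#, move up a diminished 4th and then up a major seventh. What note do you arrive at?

A diminished fourth up from B# is E (letter E, 4 semitones up).
A major seventh up from E is D# (letter D, 11 semitones up).

D#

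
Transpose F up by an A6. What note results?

D#

A sixth above F lands on the letter D.
An augmented sixth spans 10 semitones, so F moves to pitch class 3. On the letter D that is D#.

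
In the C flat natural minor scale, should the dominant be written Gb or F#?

Gb

Each scale degree takes a distinct letter name. Degree 5 of a scale on C must use the letter G.
Gb and F# are enharmonically the same pitch, but only Gb uses the letter G, so it is the correct spelling here.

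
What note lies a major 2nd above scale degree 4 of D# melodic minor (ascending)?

A#

Scale degree 4 of D# melodic minor (ascending) is G#.
A major second (2 semitones) above G# lands on the letter A, giving A#.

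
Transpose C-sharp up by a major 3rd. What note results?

E#

C up a major third is E, so the target letter is E.
From C#, a major third is 4 semitones up: E#.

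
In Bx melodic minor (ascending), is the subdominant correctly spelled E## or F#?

Each scale degree takes a distinct letter name. Degree 4 of a scale on B must use the letter E.
E## and F# are enharmonically the same pitch, but only E## uses the letter E, so it is the correct spelling here.

E##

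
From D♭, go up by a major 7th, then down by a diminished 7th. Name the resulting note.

D#

A major seventh up from Db is C (letter C, 11 semitones up).
A diminished seventh down from C is D# (letter D, 9 semitones down).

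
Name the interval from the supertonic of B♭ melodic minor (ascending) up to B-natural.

The supertonic of Bb melodic minor (ascending) is C.
C up to B: letters C→B make it a seventh; 11 semitones makes it major.

major seventh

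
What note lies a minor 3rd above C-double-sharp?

E#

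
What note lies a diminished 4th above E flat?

A fourth above E lands on the letter A.
A diminished fourth spans 4 semitones, so Eb moves to pitch class 7. On the letter A that is Abb.

Abb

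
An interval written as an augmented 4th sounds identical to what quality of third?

An augmented fourth spans 6 semitones.
A third spanning 6 semitones is doubly augmented (the major third is 4).

doubly augmented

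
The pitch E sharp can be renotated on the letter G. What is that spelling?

Gbb

Plain G sits 2 semitones above E#, so on the letter G the same pitch needs a double flat: Gbb.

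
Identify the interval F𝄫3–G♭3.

Counting letters F–G gives a second.
Fbb→Gb = 3 semitones, 1 wider than the major second (2), so augmented.

augmented second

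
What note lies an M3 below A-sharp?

A third below A lands on the letter F.
A major third spans 4 semitones, so A# moves to pitch class 6. On the letter F that is F#.

F#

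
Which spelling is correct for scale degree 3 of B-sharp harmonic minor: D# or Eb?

Each scale degree takes a distinct letter name. Degree 3 of a scale on B must use the letter D.
D# and Eb are enharmonically the same pitch, but only D# uses the letter D, so it is the correct spelling here.

D#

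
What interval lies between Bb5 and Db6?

Counting letters B–C–D gives a third.
Bb→Db = 3 semitones, 1 narrower than the major third (4), so minor.

minor third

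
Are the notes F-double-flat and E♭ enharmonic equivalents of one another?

Yes

Fbb = pitch class 3 and Eb = pitch class 3 — the same pitch class, so they are enharmonic equivalents.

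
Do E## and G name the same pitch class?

No

E## is pitch class 6; G is pitch class 7.
The pitch classes differ (6 vs. 7), so they are not enharmonic equivalents.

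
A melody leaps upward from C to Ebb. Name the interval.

diminished third

The letter names run C→E, a span of 2 letter steps, so the interval is some kind of third.
C to Ebb is 2 semitones. A major third is 4, so 2 makes it diminished.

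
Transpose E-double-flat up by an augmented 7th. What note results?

D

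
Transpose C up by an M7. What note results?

A seventh above C lands on the letter B.
A major seventh spans 11 semitones, so C moves to pitch class 11. On the letter B that is B.

B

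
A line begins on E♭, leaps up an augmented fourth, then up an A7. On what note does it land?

An augmented fourth up from Eb is A (letter A, 6 semitones up).
An augmented seventh up from A is G## (letter G, 12 semitones up).

G##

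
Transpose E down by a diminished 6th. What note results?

G##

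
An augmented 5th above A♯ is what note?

E##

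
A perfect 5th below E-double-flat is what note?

E down a perfect fifth is A, so the target letter is A.
From Ebb, a perfect fifth is 7 semitones down: Abb.

Abb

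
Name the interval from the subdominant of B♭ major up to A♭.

The subdominant of Bb major is Eb.
Eb up to Ab: letters E→A make it a fourth; 5 semitones makes it perfect.

perfect fourth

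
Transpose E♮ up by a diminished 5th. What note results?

Bb

E up a perfect fifth is B, so the target letter is B.
From E, a diminished fifth is 6 semitones up: Bb.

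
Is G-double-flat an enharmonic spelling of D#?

Two spellings are enharmonically equivalent only if they share a pitch class.
Here Gbb → 5, D# → 3; 3 ≠ 5, so they are not.

No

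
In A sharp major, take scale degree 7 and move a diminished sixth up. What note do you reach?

Scale degree 7 of A# major is G##.
A diminished sixth (7 semitones) above G## lands on the letter E, giving E.

E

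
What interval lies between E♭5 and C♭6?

The letter names run E→C, a span of 5 letter steps, so the interval is some kind of sixth.
Eb to Cb is 8 semitones. A major sixth is 9, so 8 makes it minor.

minor sixth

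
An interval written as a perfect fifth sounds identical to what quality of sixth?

diminished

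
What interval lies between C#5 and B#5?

major seventh

Counting letters C–D–E–F–G–A–B gives a seventh.
C#→B# = 11 semitones, exactly the major seventh.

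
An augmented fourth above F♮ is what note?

B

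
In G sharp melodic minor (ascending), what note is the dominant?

D#

Degree 5 takes the letter 4 steps above G, which is D.
In melodic minor (ascending), degree 5 sits 7 semitones above the tonic. G# + 7 semitones is pitch class 3, spelled on D as D#.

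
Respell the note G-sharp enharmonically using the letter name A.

Ab

G# is pitch class 8. The letter A alone is pitch class 9.
To reach pitch class 8 from A requires an offset of -1 semitone, i.e. flat: Ab.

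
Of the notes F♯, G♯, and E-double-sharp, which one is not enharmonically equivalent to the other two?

In 12-tone equal temperament, enharmonic equivalents share a pitch class. F# is pitch class 6; G# is pitch class 8; E## is pitch class 6.
F# and E## share pitch class 6, while G# is pitch class 8.

G#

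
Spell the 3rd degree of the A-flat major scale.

Degree 3 takes the letter 2 steps above A, which is C.
In major, degree 3 sits 4 semitones above the tonic. Ab + 4 semitones is pitch class 0, spelled on C as C.

C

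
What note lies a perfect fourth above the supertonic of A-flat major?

The supertonic of Ab major is Bb.
A perfect fourth (5 semitones) above Bb lands on the letter E, giving Eb.

Eb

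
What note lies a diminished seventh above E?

Db

E up a major seventh is D#, so the target letter is D.
From E, a diminished seventh is 9 semitones up: Db.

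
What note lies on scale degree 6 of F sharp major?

The F# major scale runs F# G# A# B C# D# E#.
Degree 6 is D#.

D#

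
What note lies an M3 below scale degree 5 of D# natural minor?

F#

Scale degree 5 of D# natural minor is A#.
A major third (4 semitones) below A# lands on the letter F, giving F#.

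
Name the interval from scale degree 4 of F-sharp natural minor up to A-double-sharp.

augmented seventh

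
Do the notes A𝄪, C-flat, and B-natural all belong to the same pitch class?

A## = pitch class 11 and Cb = pitch class 11 and B = pitch class 11 — the same pitch class, so they are enharmonic equivalents.

Yes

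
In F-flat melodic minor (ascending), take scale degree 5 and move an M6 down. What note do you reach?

Scale degree 5 of Fb melodic minor (ascending) is Cb.
A major sixth (9 semitones) below Cb lands on the letter E, giving Ebb.

Ebb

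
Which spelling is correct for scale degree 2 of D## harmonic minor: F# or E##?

Each scale degree takes a distinct letter name. Degree 2 of a scale on D must use the letter E.
E## and F# are enharmonically the same pitch, but only E## uses the letter E, so it is the correct spelling here.

E##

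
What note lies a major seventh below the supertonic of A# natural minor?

C#

The supertonic of A# natural minor is B#.
A major seventh (11 semitones) below B# lands on the letter C, giving C#.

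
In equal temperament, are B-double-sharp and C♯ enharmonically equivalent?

B## = pitch class 1 and C# = pitch class 1 — the same pitch class, so they are enharmonic equivalents.

Yes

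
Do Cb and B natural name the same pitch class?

Cb is pitch class 11; B is pitch class 11.
All spellings map to pitch class 11, so they are enharmonically equivalent.

Yes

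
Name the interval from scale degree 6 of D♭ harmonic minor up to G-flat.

Scale degree 6 of Db harmonic minor is Bbb.
Bbb up to Gb: letters B→G make it a sixth; 9 semitones makes it major.

major sixth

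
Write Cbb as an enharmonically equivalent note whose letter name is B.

Bb

Plain B sits 1 semitone above Cbb, so on the letter B the same pitch needs a flat: Bb.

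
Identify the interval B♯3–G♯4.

Counting letters B–C–D–E–F–G gives a sixth.
B#→G# = 8 semitones, 1 narrower than the major sixth (9), so minor.

minor sixth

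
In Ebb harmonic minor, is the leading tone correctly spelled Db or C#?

Each scale degree takes a distinct letter name. Degree 7 of a scale on E must use the letter D.
Db and C# are enharmonically the same pitch, but only Db uses the letter D, so it is the correct spelling here.

Db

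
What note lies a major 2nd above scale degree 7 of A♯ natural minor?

Scale degree 7 of A# natural minor is G#.
A major second (2 semitones) above G# lands on the letter A, giving A#.

A#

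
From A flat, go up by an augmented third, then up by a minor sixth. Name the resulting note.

A

An augmented third up from Ab is C# (letter C, 5 semitones up).
A minor sixth up from C# is A (letter A, 8 semitones up).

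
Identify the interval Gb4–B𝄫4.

The letter names run G→B, a span of 2 letter steps, so the interval is some kind of third.
Gb to Bbb is 3 semitones. A major third is 4, so 3 makes it minor.

minor third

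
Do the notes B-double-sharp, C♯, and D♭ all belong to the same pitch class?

Yes

B## = pitch class 1 and C# = pitch class 1 and Db = pitch class 1 — the same pitch class, so they are enharmonic equivalents.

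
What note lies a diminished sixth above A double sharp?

A up a major sixth is F#, so the target letter is F.
From A##, a diminished sixth is 7 semitones up: F#.

F#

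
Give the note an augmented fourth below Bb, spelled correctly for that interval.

Fb

A fourth below B lands on the letter F.
An augmented fourth spans 6 semitones, so Bb moves to pitch class 4. On the letter F that is Fb.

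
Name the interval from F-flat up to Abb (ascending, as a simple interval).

minor third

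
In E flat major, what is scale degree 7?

The Eb major scale runs Eb F G Ab Bb C D.
Degree 7 is D.

D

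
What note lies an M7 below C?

A seventh below C lands on the letter D.
A major seventh spans 11 semitones, so C moves to pitch class 1. On the letter D that is Db.

Db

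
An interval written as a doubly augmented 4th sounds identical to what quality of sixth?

diminished

A doubly augmented fourth spans 7 semitones.
A sixth spanning 7 semitones is diminished (the major sixth is 9).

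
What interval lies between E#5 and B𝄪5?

The letter names run E→B, a span of 4 letter steps, so the interval is some kind of fifth.
E# to B## is 8 semitones. A perfect fifth is 7, so 8 makes it augmented.

augmented fifth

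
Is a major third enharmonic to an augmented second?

A major third spans 4 semitones; an augmented second spans 3.
The spans differ, so they are not enharmonic equivalents.

No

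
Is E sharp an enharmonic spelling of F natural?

Yes

E# = pitch class 5 and F = pitch class 5 — the same pitch class, so they are enharmonic equivalents.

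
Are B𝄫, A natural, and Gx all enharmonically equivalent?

Yes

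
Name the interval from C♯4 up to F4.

diminished fourth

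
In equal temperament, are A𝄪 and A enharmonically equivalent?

Two spellings are enharmonically equivalent only if they share a pitch class.
Here A## → 11, A → 9; 9 ≠ 11, so they are not.

No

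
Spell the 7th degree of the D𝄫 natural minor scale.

Degree 7 takes the letter 6 steps above D, which is C.
In natural minor, degree 7 sits 10 semitones above the tonic. Dbb + 10 semitones is pitch class 10, spelled on C as Cbb.

Cbb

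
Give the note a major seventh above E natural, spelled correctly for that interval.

D#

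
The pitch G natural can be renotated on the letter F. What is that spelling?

Plain F sits 2 semitones below G, so on the letter F the same pitch needs a double sharp: F##.

F##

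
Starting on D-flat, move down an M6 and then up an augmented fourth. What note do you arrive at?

Bb

A major sixth down from Db is Fb (letter F, 9 semitones down).
An augmented fourth up from Fb is Bb (letter B, 6 semitones up).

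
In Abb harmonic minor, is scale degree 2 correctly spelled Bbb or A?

Each scale degree takes a distinct letter name. Degree 2 of a scale on A must use the letter B.
Bbb and A are enharmonically the same pitch, but only Bbb uses the letter B, so it is the correct spelling here.

Bbb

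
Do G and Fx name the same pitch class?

G is pitch class 7; F## is pitch class 7.
All spellings map to pitch class 7, so they are enharmonically equivalent.

Yes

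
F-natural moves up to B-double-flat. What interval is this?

diminished fourth

Counting letters F–G–A–B gives a fourth.
F→Bbb = 4 semitones, 1 narrower than the perfect fourth (5), so diminished.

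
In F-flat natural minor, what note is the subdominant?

Bbb

Degree 4 takes the letter 3 steps above F, which is B.
In natural minor, degree 4 sits 5 semitones above the tonic. Fb + 5 semitones is pitch class 9, spelled on B as Bbb.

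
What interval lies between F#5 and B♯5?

Counting letters F–G–A–B gives a fourth.
F#→B# = 6 semitones, 1 wider than the perfect fourth (5), so augmented.

augmented fourth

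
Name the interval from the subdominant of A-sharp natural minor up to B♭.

The subdominant of A# natural minor is D#.
D# up to Bb: letters D→B make it a sixth; 7 semitones makes it diminished.

diminished sixth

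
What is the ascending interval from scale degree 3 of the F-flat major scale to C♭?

Scale degree 3 of Fb major is Ab.
Ab up to Cb: letters A→C make it a third; 3 semitones makes it minor.

minor third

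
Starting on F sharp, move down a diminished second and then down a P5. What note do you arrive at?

A##

A diminished second down from F# is E## (letter E, 0 semitones down).
A perfect fifth down from E## is A## (letter A, 7 semitones down).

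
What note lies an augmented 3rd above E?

A third above E lands on the letter G.
An augmented third spans 5 semitones, so E moves to pitch class 9. On the letter G that is G##.

G##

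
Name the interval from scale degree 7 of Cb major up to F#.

augmented fifth

Scale degree 7 of Cb major is Bb.
Bb up to F#: letters B→F make it a fifth; 8 semitones makes it augmented.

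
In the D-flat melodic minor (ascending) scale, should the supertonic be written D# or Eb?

Each scale degree takes a distinct letter name. Degree 2 of a scale on D must use the letter E.
Eb and D# are enharmonically the same pitch, but only Eb uses the letter E, so it is the correct spelling here.

Eb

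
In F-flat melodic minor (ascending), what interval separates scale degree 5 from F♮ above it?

augmented fourth

Scale degree 5 of Fb melodic minor (ascending) is Cb.
Cb up to F: letters C→F make it a fourth; 6 semitones makes it augmented.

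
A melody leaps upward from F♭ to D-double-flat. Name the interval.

The letter names run F→D, a span of 5 letter steps, so the interval is some kind of sixth.
Fb to Dbb is 8 semitones. A major sixth is 9, so 8 makes it minor.

minor sixth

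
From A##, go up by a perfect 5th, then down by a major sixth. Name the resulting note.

A perfect fifth up from A## is E## (letter E, 7 semitones up).
A major sixth down from E## is G## (letter G, 9 semitones down).

G##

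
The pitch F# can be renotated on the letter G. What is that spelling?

Gb

F# is pitch class 6. The letter G alone is pitch class 7.
To reach pitch class 6 from G requires an offset of -1 semitone, i.e. flat: Gb.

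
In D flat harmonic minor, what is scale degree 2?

Eb

The Db harmonic minor scale runs Db Eb Fb Gb Ab Bbb C.
Degree 2 is Eb.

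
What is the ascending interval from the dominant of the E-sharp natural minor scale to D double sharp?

The dominant of E# natural minor is B#.
B# up to D##: letters B→D make it a third; 4 semitones makes it major.

major third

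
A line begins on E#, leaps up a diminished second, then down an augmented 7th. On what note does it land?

A diminished second up from E# is F (letter F, 0 semitones up).
An augmented seventh down from F is Gbb (letter G, 12 semitones down).

Gbb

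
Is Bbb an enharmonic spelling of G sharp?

No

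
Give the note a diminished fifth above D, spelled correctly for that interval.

Ab

A fifth above D lands on the letter A.
A diminished fifth spans 6 semitones, so D moves to pitch class 8. On the letter A that is Ab.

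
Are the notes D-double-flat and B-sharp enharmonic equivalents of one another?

Yes

Dbb = pitch class 0 and B# = pitch class 0 — the same pitch class, so they are enharmonic equivalents.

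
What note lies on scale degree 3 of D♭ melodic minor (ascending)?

Degree 3 takes the letter 2 steps above D, which is F.
In melodic minor (ascending), degree 3 sits 3 semitones above the tonic. Db + 3 semitones is pitch class 4, spelled on F as Fb.

Fb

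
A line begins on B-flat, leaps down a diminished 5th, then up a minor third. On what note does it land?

A diminished fifth down from Bb is E (letter E, 6 semitones down).
A minor third up from E is G (letter G, 3 semitones up).

G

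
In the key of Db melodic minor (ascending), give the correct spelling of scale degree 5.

Ab

The Db melodic minor (ascending) scale runs Db Eb Fb Gb Ab Bb C.
Degree 5 is Ab.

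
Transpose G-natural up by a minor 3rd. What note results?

Bb

A third above G lands on the letter B.
A minor third spans 3 semitones, so G moves to pitch class 10. On the letter B that is Bb.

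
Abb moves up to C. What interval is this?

augmented third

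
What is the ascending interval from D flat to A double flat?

Counting letters D–E–F–G–A gives a fifth.
Db→Abb = 6 semitones, 1 narrower than the perfect fifth (7), so diminished.

diminished fifth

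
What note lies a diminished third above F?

Abb

A third above F lands on the letter A.
A diminished third spans 2 semitones, so F moves to pitch class 7. On the letter A that is Abb.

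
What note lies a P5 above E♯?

B#

A fifth above E lands on the letter B.
A perfect fifth spans 7 semitones, so E# moves to pitch class 0. On the letter B that is B#.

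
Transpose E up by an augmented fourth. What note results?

A fourth above E lands on the letter A.
An augmented fourth spans 6 semitones, so E moves to pitch class 10. On the letter A that is A#.

A#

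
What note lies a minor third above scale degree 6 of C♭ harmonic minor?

Scale degree 6 of Cb harmonic minor is Abb.
A minor third (3 semitones) above Abb lands on the letter C, giving Cbb.

Cbb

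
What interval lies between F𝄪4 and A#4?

The letter names run F→A, a span of 2 letter steps, so the interval is some kind of third.
F## to A# is 3 semitones. A major third is 4, so 3 makes it minor.

minor third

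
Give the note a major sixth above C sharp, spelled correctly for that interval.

A sixth above C lands on the letter A.
A major sixth spans 9 semitones, so C# moves to pitch class 10. On the letter A that is A#.

A#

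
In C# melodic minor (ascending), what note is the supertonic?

D#

The C# melodic minor (ascending) scale runs C# D# E F# G# A# B#.
Degree 2 is D#.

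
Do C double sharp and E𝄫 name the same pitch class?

Yes

C## is pitch class 2; Ebb is pitch class 2.
All spellings map to pitch class 2, so they are enharmonically equivalent.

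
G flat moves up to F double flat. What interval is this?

diminished seventh

Counting letters G–A–B–C–D–E–F gives a seventh.
Gb→Fbb = 9 semitones, 2 narrower than the major seventh (11), so diminished.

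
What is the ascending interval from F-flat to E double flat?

minor seventh

Counting letters F–G–A–B–C–D–E gives a seventh.
Fb→Ebb = 10 semitones, 1 narrower than the major seventh (11), so minor.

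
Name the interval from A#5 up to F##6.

The letter names run A→F, a span of 5 letter steps, so the interval is some kind of sixth.
A# to F## is 9 semitones. A major sixth is 9, so 9 makes it major.

major sixth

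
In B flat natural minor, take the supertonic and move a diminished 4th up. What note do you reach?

Fb

The supertonic of Bb natural minor is C.
A diminished fourth (4 semitones) above C lands on the letter F, giving Fb.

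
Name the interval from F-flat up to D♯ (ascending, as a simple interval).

Counting letters F–G–A–B–C–D gives a sixth.
Fb→D# = 11 semitones, 2 wider than the major sixth (9), so doubly augmented.

doubly augmented sixth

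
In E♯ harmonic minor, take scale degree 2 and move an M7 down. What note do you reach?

G#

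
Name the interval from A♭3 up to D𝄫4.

diminished fourth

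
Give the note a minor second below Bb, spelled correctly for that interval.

B down a major second is A, so the target letter is A.
From Bb, a minor second is 1 semitone down: A.

A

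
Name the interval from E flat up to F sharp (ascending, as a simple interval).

Counting letters E–F gives a second.
Eb→F# = 3 semitones, 1 wider than the major second (2), so augmented.

augmented second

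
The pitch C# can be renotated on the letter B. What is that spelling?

C# is pitch class 1. The letter B alone is pitch class 11.
To reach pitch class 1 from B requires an offset of +2 semitones, i.e. double sharp: B##.

B##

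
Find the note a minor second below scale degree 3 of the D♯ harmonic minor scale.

Scale degree 3 of D# harmonic minor is F#.
A minor second (1 semitone) below F# lands on the letter E, giving E#.

E#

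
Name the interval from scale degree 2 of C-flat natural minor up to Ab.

perfect fifth

Scale degree 2 of Cb natural minor is Db.
Db up to Ab: letters D→A make it a fifth; 7 semitones makes it perfect.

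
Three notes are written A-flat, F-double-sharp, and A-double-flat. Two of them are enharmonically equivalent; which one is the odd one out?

Ab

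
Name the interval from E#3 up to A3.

Counting letters E–F–G–A gives a fourth.
E#→A = 4 semitones, 1 narrower than the perfect fourth (5), so diminished.

diminished fourth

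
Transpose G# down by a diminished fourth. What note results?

A fourth below G lands on the letter D.
A diminished fourth spans 4 semitones, so G# moves to pitch class 4. On the letter D that is D##.

D##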